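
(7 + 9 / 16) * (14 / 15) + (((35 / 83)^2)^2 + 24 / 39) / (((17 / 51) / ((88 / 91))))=60199139374561 / 6737183249160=8.94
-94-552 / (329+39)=-191 / 2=-95.50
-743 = -743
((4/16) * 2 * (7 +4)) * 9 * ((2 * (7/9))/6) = 77/6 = 12.83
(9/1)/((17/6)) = 3.18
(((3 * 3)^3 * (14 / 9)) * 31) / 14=2511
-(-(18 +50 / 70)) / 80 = 131 / 560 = 0.23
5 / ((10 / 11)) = 11 / 2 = 5.50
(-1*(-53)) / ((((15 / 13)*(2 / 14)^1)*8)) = 4823 / 120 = 40.19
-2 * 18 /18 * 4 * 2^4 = -128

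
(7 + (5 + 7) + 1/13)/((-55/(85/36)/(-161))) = 169694/1287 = 131.85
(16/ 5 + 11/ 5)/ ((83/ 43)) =1161/ 415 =2.80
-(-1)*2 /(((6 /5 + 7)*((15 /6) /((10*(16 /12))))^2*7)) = 2560 /2583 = 0.99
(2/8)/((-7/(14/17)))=-1/34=-0.03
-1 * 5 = -5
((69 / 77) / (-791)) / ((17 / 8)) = -552 / 1035419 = -0.00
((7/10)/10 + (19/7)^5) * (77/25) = 2725003039/6002500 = 453.98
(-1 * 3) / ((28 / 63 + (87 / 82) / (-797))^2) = -15.28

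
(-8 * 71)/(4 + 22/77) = -1988/15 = -132.53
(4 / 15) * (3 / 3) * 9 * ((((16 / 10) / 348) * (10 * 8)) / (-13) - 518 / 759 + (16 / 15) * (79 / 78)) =6345016 / 7153575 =0.89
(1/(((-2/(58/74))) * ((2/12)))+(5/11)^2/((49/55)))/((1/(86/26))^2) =-78153532/3370367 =-23.19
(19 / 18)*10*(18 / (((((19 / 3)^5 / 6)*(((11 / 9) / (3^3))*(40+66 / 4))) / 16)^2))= 1285368201584640 / 498568304765746171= 0.00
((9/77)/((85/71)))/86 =639/562870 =0.00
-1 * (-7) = 7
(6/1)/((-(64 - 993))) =6/929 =0.01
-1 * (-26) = 26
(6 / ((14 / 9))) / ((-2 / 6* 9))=-9 / 7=-1.29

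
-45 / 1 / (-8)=45 / 8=5.62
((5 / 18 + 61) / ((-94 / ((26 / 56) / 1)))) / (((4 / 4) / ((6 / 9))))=-14339 / 71064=-0.20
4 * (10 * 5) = 200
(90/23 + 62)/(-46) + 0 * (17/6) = -758/529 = -1.43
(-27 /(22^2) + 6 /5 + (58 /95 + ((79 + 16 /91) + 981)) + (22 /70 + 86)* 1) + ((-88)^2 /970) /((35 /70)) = 472513382661 /405865460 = 1164.21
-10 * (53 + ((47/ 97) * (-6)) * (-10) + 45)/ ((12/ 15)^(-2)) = -394432/ 485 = -813.26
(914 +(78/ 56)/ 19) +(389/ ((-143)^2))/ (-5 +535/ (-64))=23551738513/ 25765740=914.07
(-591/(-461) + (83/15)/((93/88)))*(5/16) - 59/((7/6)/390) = -284084885117/14405328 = -19720.82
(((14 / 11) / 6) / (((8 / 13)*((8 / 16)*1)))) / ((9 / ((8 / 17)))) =182 / 5049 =0.04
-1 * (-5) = 5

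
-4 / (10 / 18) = -36 / 5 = -7.20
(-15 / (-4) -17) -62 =-301 / 4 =-75.25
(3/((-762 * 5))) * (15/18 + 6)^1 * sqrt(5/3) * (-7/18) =287 * sqrt(15)/411480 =0.00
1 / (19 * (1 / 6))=0.32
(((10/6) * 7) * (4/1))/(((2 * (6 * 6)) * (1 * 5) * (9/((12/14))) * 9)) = 1/729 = 0.00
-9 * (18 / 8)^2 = -729 / 16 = -45.56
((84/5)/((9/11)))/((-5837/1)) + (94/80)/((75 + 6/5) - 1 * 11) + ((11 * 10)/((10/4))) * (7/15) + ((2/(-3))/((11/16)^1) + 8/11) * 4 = 49175938319/2511777840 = 19.58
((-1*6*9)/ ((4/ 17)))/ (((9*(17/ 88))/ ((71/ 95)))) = -9372/ 95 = -98.65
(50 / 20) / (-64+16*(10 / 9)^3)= -3645 / 61312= -0.06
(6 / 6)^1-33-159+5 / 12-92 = -3391 / 12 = -282.58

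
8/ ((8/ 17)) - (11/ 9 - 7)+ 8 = 277/ 9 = 30.78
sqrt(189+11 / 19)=sqrt(68438) / 19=13.77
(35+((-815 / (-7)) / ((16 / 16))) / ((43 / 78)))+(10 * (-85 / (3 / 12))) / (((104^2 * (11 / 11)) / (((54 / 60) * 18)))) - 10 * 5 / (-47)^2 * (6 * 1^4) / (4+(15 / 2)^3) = 738438074172425 / 3062746389976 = 241.10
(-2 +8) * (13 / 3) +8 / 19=502 / 19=26.42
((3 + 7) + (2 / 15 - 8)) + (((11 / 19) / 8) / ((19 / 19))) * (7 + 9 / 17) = 12976 / 4845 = 2.68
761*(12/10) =4566/5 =913.20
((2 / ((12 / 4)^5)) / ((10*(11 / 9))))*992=992 / 1485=0.67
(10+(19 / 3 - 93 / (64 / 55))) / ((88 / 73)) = -891257 / 16896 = -52.75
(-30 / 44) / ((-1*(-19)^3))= -15 / 150898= -0.00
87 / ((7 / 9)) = 783 / 7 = 111.86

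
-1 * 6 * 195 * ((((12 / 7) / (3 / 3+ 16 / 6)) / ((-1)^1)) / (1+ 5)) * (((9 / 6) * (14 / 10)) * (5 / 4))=5265 / 22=239.32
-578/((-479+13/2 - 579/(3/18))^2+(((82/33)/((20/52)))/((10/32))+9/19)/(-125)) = -4530075000/122067981558419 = -0.00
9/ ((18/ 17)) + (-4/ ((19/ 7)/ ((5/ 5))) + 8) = 571/ 38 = 15.03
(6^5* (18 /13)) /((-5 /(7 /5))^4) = 336063168 /5078125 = 66.18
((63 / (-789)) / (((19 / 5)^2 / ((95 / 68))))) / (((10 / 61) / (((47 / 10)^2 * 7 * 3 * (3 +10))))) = -772516017 / 2718368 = -284.18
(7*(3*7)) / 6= 49 / 2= 24.50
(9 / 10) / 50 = 9 / 500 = 0.02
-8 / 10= -4 / 5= -0.80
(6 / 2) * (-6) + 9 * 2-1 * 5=-5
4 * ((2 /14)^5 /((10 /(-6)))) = -12 /84035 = -0.00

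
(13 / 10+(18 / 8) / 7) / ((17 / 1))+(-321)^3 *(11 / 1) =-865933894753 / 2380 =-363837770.90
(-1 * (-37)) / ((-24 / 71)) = -2627 / 24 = -109.46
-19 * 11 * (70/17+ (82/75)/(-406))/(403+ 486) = -222596077/230095425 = -0.97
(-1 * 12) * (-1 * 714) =8568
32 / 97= 0.33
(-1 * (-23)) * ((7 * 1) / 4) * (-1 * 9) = -1449 / 4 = -362.25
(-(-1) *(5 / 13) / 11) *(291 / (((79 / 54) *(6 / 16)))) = 209520 / 11297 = 18.55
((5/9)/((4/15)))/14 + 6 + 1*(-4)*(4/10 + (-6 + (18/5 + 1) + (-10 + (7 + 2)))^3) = 1256741/21000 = 59.84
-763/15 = -50.87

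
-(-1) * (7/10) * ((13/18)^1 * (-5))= -2.53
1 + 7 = 8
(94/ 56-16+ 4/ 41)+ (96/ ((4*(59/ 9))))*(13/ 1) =2260173/ 67732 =33.37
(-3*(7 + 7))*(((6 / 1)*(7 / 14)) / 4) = -63 / 2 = -31.50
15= 15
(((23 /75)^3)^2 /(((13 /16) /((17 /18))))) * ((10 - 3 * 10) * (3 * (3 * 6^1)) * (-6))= 322126094464 /51416015625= 6.27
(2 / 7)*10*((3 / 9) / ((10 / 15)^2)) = 15 / 7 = 2.14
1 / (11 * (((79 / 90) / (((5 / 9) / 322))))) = 25 / 139909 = 0.00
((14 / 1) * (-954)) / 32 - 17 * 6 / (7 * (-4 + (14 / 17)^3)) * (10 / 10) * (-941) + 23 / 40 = -4401.05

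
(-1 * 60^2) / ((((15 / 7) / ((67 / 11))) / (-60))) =6753600 / 11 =613963.64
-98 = -98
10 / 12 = 5 / 6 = 0.83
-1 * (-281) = 281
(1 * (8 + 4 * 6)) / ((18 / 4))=64 / 9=7.11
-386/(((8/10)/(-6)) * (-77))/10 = -579/154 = -3.76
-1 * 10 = -10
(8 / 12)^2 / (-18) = -0.02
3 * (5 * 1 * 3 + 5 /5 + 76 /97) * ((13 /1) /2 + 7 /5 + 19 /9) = 733414 /1455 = 504.06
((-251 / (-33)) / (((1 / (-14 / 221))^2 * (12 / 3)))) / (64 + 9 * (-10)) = -12299 / 41905578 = -0.00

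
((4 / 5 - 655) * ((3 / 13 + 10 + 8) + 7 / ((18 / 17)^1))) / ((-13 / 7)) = 133100261 / 15210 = 8750.84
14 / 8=7 / 4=1.75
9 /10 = 0.90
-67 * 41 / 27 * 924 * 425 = -359582300 / 9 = -39953588.89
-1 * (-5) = 5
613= 613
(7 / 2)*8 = 28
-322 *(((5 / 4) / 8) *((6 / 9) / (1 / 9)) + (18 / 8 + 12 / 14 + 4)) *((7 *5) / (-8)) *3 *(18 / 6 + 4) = 15231405 / 64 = 237990.70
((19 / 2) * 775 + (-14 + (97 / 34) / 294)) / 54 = 73455703 / 539784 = 136.08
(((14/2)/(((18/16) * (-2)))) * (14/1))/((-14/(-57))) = -532/3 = -177.33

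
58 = 58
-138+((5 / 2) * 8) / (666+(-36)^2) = -135368 / 981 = -137.99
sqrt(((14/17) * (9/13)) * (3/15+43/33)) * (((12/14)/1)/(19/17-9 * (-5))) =3 * sqrt(7912905)/490490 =0.02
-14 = -14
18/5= 3.60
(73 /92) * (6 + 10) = 292 /23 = 12.70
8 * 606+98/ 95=460658/ 95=4849.03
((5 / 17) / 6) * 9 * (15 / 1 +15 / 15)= 120 / 17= 7.06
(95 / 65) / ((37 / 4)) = 76 / 481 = 0.16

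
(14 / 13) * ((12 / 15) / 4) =14 / 65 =0.22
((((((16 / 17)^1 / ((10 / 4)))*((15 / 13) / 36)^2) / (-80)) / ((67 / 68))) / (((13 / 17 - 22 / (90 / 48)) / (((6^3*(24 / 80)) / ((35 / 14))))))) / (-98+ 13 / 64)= -117504 / 991126138145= -0.00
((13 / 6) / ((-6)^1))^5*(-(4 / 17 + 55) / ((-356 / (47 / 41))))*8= -0.01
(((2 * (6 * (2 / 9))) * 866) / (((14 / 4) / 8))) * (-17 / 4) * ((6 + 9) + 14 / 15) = -112593856 / 315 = -357440.81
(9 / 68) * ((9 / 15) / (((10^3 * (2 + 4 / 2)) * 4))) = 27 / 5440000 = 0.00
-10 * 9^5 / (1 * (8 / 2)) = -295245 / 2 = -147622.50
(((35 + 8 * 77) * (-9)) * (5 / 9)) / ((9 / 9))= -3255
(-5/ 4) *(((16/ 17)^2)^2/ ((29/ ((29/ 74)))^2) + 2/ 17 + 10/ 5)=-302685845/ 114340249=-2.65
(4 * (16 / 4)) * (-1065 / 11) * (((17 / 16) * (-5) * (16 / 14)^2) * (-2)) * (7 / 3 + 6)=-96560000 / 539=-179146.57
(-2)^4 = 16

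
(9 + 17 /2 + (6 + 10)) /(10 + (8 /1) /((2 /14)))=0.51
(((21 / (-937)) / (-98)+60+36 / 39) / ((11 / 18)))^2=8743270114757025 / 879725815969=9938.63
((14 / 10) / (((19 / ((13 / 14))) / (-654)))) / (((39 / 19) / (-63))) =6867 / 5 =1373.40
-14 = -14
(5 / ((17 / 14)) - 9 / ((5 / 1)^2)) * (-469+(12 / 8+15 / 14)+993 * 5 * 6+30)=13125743 / 119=110300.36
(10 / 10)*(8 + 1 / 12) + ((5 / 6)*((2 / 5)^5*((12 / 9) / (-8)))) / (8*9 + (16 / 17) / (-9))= 83359171 / 10312500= 8.08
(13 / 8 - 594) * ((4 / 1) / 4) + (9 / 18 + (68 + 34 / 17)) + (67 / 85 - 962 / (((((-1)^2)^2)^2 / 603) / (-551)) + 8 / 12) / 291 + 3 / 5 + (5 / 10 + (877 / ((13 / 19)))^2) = 274969943244913 / 100325160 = 2740787.49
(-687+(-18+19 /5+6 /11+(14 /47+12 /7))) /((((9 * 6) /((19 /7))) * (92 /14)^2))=-40032791 /49228740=-0.81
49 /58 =0.84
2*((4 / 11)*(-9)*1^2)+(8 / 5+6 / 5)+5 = 69 / 55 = 1.25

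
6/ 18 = 1/ 3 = 0.33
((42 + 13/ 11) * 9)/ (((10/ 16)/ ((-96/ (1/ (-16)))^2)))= 16137584640/ 11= 1467053149.09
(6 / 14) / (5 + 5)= 3 / 70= 0.04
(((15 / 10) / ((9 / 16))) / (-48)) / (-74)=1 / 1332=0.00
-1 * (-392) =392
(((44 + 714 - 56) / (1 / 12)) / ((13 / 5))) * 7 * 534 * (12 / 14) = 10380960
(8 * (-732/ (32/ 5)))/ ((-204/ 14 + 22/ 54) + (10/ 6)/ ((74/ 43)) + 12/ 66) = 140769090/ 2002111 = 70.31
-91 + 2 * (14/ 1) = -63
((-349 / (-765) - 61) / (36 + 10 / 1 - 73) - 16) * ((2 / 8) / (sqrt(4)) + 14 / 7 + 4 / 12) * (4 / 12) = -4191419 / 371790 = -11.27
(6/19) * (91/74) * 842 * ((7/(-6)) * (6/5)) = -1609062/3515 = -457.77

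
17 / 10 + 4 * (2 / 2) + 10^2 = 1057 / 10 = 105.70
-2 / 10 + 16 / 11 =69 / 55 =1.25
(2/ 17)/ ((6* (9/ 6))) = 2/ 153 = 0.01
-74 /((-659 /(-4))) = -296 /659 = -0.45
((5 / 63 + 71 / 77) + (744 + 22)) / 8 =95.88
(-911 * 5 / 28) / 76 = -4555 / 2128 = -2.14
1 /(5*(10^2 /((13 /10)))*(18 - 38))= -13 /100000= -0.00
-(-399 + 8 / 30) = 5981 / 15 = 398.73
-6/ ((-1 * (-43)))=-6/ 43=-0.14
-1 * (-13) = 13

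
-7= -7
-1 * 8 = -8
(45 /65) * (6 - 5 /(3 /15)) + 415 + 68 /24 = 31565 /78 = 404.68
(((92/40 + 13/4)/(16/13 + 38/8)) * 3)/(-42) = -1443/21770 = -0.07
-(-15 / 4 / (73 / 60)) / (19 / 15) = 3375 / 1387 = 2.43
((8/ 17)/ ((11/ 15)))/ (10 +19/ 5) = 0.05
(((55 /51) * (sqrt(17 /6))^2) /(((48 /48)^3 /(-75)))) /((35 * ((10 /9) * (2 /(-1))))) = 165 /56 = 2.95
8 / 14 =4 / 7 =0.57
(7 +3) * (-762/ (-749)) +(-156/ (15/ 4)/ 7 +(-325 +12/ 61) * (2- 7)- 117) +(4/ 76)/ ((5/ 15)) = 6560185371/ 4340455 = 1511.40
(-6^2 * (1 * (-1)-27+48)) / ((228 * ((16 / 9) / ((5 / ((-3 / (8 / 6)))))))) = 3.95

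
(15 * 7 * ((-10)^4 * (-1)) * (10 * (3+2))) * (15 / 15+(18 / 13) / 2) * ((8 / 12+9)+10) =-22715000000 / 13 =-1747307692.31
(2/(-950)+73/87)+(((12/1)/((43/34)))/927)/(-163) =24968137676/29833633275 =0.84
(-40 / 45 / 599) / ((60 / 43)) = -86 / 80865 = -0.00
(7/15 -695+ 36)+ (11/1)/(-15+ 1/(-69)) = -10244993/15540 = -659.27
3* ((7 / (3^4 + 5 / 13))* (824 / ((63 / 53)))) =283868 / 1587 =178.87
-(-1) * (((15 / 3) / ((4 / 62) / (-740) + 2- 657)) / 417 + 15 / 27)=5221259395 / 9398576601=0.56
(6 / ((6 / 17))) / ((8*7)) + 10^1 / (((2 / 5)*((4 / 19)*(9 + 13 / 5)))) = 8559 / 812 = 10.54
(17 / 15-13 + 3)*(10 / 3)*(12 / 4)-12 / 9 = -90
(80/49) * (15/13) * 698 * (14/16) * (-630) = -9423000/13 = -724846.15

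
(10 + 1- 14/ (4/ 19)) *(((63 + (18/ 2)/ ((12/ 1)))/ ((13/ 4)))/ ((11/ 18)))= -1781.43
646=646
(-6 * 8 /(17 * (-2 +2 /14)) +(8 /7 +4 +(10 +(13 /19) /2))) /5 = 199935 /58786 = 3.40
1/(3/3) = 1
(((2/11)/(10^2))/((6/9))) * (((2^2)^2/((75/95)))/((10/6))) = 228/6875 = 0.03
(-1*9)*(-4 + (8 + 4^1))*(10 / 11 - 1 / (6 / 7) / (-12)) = -797 / 11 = -72.45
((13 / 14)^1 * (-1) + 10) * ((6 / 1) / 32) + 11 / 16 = 535 / 224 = 2.39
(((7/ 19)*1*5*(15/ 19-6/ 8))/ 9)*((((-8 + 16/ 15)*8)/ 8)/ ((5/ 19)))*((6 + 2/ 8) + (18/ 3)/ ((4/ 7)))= -6097/ 1710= -3.57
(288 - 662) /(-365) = 374 /365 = 1.02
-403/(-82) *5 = 2015/82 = 24.57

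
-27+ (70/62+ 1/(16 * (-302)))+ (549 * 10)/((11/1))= 779729835/1647712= 473.22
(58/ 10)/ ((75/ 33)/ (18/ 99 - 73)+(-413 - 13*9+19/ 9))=-23229/ 2114320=-0.01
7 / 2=3.50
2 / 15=0.13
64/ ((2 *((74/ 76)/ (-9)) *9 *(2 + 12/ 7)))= -4256/ 481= -8.85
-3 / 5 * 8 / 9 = -8 / 15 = -0.53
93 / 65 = 1.43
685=685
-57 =-57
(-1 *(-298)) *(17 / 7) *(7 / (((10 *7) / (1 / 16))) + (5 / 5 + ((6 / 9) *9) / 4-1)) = 610453 / 560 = 1090.09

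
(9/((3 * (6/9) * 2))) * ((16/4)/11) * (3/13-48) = -39.08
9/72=1/8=0.12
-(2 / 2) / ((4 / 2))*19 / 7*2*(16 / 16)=-19 / 7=-2.71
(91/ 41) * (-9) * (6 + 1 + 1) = -6552/ 41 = -159.80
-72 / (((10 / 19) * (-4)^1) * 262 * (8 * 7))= 171 / 73360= 0.00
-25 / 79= -0.32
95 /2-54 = -13 /2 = -6.50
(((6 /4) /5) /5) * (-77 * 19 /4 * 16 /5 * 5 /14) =-627 /25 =-25.08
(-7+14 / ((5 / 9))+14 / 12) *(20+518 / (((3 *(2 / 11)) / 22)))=18225389 / 45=405008.64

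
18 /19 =0.95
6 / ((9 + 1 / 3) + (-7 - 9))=-9 / 10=-0.90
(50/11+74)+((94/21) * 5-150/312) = 1206553/12012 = 100.45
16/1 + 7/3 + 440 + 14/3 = 463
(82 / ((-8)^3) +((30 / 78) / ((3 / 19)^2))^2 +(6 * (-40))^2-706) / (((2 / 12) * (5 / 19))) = 3804026412493 / 2920320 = 1302606.02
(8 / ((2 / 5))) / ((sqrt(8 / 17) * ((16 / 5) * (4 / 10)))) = 125 * sqrt(34) / 32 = 22.78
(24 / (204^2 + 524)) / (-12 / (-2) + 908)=3 / 4814495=0.00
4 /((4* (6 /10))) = 5 /3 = 1.67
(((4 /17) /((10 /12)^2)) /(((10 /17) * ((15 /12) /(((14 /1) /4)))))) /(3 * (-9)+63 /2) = 224 /625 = 0.36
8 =8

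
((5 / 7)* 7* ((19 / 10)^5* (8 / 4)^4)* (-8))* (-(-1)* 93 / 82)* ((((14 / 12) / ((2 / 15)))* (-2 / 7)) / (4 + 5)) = 76759069 / 15375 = 4992.46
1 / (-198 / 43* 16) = -43 / 3168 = -0.01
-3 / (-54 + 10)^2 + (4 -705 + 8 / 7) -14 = -9674213 / 13552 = -713.86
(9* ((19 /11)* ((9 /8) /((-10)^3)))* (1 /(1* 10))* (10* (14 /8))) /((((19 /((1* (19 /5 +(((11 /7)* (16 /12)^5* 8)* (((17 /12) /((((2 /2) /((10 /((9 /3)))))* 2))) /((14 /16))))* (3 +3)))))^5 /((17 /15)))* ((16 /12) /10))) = -1466243078496581872843206638636598731173483 /29408445413068946637132858600000000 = -49857891.43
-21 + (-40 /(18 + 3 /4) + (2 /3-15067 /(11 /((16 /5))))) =-726923 /165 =-4405.59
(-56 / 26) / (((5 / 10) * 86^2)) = -14 / 24037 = -0.00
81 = 81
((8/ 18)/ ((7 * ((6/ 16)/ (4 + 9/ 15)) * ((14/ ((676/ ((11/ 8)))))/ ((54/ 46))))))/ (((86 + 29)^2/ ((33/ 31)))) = 0.00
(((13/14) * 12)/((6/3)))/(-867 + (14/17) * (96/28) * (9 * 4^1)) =-221/30359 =-0.01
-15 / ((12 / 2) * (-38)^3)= 5 / 109744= 0.00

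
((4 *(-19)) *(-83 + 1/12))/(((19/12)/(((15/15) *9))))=35820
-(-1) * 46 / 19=46 / 19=2.42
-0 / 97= 0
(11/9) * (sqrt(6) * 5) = 55 * sqrt(6)/9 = 14.97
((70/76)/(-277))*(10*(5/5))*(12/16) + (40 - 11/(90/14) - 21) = 16354831/947340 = 17.26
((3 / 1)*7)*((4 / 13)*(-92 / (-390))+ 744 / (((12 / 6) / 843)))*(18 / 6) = 16694286924 / 845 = 19756552.57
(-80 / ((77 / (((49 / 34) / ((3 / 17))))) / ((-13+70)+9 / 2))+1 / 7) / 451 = -40169 / 34727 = -1.16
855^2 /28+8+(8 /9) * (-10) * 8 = 6563321 /252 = 26044.92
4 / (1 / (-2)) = -8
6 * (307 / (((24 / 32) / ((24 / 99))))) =19648 / 33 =595.39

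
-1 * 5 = -5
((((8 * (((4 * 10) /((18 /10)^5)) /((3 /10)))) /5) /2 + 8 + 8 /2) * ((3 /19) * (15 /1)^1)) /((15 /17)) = 53137988 /1121931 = 47.36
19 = 19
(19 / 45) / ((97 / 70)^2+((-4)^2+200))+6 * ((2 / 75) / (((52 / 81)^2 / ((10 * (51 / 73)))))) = 2.71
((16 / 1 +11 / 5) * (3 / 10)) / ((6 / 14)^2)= 4459 / 150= 29.73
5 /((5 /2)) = 2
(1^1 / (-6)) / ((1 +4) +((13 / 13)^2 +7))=-1 / 78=-0.01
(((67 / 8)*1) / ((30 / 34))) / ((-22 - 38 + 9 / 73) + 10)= -83147 / 436920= -0.19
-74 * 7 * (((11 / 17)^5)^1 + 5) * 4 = -15043416192 / 1419857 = -10595.02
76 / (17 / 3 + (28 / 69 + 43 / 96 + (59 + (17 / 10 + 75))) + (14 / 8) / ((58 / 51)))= 8110720 / 15341979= 0.53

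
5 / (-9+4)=-1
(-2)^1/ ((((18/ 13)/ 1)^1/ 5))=-65/ 9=-7.22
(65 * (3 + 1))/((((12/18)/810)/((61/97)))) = 19269900/97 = 198658.76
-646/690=-323/345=-0.94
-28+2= -26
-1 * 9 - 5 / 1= -14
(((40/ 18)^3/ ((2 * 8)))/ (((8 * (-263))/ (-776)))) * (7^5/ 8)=531.45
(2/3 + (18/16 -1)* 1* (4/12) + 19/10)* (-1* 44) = -3443/30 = -114.77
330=330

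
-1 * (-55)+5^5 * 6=18805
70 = 70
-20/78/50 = -1/195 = -0.01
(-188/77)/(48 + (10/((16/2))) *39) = -752/29799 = -0.03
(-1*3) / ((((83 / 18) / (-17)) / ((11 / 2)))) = 5049 / 83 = 60.83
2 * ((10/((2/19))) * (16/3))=3040/3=1013.33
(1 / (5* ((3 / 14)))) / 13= 14 / 195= 0.07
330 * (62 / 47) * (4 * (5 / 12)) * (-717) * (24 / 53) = -586792800 / 2491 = -235565.15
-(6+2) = -8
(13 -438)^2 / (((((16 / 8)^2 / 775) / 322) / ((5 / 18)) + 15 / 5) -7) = -6628671875 / 146792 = -45156.90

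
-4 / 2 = -2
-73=-73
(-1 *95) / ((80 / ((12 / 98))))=-0.15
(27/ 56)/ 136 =0.00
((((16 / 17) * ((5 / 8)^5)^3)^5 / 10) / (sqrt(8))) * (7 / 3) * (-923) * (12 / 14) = -0.00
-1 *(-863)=863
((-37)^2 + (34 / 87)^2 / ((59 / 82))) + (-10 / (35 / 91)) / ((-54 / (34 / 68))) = 3669347993 / 2679426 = 1369.45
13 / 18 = 0.72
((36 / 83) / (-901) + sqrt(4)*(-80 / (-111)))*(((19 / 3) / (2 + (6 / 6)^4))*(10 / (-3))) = -2272643960 / 224124651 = -10.14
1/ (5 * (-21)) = -1/ 105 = -0.01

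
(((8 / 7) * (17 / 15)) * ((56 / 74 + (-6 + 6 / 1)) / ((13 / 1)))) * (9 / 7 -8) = -0.51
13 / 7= 1.86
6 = 6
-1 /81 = -0.01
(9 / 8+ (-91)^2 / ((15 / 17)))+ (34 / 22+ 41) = 12446021 / 1320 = 9428.80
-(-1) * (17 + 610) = 627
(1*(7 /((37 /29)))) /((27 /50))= 10150 /999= 10.16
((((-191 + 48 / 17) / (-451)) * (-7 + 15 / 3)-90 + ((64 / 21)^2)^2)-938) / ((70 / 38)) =-26703542485918 / 52188003945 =-511.68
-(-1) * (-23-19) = -42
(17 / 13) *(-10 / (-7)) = 170 / 91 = 1.87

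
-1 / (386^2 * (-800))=1 / 119196800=0.00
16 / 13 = 1.23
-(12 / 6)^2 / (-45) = 4 / 45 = 0.09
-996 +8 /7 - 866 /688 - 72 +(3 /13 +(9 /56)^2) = -1067.86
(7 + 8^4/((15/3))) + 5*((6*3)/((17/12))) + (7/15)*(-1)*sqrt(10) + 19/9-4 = 679198/765-7*sqrt(10)/15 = 886.36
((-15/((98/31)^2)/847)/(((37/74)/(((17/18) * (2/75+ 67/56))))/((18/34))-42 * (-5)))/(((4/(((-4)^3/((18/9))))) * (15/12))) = 1795148/33369374115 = 0.00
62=62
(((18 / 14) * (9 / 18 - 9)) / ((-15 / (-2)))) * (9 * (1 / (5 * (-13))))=459 / 2275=0.20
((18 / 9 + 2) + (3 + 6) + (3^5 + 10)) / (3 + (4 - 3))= 133 / 2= 66.50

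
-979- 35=-1014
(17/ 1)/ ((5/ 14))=238/ 5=47.60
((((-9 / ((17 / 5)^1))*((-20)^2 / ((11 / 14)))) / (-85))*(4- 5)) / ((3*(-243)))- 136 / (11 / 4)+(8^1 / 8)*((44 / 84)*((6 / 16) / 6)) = -1424692189 / 28839888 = -49.40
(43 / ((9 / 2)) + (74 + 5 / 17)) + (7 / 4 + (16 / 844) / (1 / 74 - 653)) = 59347064305 / 693309708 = 85.60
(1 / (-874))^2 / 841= 1 / 642419716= 0.00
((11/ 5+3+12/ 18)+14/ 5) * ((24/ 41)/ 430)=104/ 8815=0.01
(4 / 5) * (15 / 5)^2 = 36 / 5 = 7.20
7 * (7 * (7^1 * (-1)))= -343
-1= -1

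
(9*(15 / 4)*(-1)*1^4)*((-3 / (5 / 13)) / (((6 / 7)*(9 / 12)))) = 819 / 2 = 409.50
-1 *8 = -8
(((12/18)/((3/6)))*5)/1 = 6.67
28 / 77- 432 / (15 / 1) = -1564 / 55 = -28.44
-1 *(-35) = 35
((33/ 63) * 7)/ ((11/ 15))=5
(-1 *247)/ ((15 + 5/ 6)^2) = -468/ 475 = -0.99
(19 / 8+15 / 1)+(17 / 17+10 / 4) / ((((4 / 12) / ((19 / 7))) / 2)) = 595 / 8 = 74.38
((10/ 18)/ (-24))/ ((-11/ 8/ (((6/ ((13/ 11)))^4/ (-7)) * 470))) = -150136800/ 199927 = -750.96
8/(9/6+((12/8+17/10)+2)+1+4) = 80/117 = 0.68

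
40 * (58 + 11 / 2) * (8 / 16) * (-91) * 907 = -104821990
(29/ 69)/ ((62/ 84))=406/ 713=0.57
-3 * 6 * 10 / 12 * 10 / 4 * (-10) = 375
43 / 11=3.91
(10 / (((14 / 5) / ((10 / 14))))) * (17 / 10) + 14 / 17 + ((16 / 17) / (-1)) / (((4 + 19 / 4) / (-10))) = 10389 / 1666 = 6.24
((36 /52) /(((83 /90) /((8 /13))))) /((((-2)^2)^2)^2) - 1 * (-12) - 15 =-672891 /224432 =-3.00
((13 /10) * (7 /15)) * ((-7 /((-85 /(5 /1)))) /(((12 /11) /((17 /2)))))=7007 /3600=1.95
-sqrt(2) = -1.41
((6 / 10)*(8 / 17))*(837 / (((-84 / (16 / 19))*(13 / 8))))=-1.46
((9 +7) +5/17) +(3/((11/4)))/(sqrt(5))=12 * sqrt(5)/55 +277/17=16.78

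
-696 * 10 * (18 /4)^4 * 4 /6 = -1902690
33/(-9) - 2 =-17/3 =-5.67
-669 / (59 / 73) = -48837 / 59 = -827.75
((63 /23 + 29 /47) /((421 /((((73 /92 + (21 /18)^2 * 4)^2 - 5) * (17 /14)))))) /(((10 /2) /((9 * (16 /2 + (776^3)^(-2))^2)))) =37.82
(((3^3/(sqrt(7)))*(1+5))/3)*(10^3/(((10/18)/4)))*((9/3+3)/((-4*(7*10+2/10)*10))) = -10800*sqrt(7)/91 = -314.00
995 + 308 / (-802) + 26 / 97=38698003 / 38897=994.88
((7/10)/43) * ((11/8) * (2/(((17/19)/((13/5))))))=19019/146200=0.13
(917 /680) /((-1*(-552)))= 917 /375360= 0.00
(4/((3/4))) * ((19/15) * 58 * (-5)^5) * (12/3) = -44080000/9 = -4897777.78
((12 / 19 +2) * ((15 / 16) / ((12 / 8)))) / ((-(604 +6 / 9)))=-0.00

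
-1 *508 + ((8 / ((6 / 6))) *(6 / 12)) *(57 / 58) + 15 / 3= -14473 / 29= -499.07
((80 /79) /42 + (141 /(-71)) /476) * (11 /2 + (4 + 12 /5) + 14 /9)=27628619 /102981240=0.27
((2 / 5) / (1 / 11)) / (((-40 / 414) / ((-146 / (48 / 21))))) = 1163547 / 400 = 2908.87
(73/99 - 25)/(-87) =0.28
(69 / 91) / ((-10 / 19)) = -1311 / 910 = -1.44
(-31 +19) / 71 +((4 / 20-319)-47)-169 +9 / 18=-379473 / 710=-534.47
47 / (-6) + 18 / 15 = -6.63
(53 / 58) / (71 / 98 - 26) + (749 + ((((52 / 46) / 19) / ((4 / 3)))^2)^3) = 23980236097619180072704233 / 32017882042004990214208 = 748.96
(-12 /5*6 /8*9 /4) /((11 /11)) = -81 /20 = -4.05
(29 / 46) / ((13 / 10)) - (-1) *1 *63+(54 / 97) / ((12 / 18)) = 64.32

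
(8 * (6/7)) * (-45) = -2160/7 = -308.57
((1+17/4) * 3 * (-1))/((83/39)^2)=-95823/27556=-3.48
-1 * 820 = -820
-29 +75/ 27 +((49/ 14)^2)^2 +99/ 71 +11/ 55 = 6412219/ 51120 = 125.43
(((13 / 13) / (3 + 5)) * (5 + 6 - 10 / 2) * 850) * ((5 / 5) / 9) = 425 / 6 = 70.83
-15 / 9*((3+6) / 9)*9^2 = -135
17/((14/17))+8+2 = 429/14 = 30.64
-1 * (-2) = 2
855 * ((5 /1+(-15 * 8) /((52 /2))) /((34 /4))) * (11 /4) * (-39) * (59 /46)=-5321.88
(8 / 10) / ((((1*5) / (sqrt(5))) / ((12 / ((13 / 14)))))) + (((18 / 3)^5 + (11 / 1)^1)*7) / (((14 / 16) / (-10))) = -622960 + 672*sqrt(5) / 325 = -622955.38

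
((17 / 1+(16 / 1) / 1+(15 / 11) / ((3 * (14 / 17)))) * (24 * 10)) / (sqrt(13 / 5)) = 620040 * sqrt(65) / 1001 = 4993.93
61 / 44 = 1.39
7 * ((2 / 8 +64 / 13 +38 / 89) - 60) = -1762341 / 4628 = -380.80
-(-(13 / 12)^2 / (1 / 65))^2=-120670225 / 20736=-5819.36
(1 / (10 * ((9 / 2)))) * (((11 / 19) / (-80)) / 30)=-11 / 2052000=-0.00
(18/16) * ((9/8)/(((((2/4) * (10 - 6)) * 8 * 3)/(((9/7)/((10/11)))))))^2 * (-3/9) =-264627/642252800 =-0.00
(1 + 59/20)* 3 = 237/20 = 11.85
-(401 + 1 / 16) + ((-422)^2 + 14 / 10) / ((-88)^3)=-1367454747 / 3407360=-401.32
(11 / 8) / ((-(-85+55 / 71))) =0.02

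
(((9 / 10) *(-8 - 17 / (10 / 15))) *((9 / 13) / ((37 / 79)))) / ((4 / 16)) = -428733 / 2405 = -178.27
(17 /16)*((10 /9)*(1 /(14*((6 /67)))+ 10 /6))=1955 /672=2.91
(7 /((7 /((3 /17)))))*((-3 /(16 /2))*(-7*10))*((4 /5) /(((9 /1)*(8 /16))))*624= 8736 /17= 513.88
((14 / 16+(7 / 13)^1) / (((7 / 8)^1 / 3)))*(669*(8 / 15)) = 112392 / 65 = 1729.11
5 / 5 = 1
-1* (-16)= 16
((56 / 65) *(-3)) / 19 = -168 / 1235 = -0.14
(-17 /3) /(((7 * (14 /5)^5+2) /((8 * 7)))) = -1487500 /5656527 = -0.26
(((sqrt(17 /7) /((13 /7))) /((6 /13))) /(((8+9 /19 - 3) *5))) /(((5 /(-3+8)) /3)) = 19 *sqrt(119) /1040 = 0.20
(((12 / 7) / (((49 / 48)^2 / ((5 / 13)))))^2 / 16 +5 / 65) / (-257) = -0.00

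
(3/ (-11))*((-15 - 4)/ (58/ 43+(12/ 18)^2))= 22059/ 7634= 2.89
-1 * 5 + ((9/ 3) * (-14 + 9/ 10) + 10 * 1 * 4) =-43/ 10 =-4.30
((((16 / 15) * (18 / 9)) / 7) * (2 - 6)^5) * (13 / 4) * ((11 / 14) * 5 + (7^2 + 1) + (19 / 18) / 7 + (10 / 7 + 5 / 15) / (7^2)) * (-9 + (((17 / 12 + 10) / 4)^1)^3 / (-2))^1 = 9907324069318 / 8751645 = 1132052.78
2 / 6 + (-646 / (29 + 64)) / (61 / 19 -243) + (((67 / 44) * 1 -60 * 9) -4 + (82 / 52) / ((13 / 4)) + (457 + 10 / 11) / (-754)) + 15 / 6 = -241744233443 / 447892588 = -539.74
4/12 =1/3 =0.33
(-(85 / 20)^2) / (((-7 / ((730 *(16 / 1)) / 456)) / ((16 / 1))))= 1057.49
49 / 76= 0.64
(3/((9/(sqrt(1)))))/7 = 1/21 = 0.05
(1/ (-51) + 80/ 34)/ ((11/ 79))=553/ 33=16.76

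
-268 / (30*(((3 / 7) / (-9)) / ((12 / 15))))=3752 / 25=150.08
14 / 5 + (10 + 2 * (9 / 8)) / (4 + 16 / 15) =7931 / 1520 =5.22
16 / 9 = 1.78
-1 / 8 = -0.12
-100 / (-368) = 25 / 92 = 0.27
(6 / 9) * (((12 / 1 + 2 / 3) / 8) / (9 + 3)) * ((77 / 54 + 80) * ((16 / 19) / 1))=4397 / 729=6.03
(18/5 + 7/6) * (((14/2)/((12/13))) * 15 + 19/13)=21967/40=549.18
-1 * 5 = -5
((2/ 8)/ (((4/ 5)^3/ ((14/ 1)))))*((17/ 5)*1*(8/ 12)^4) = 2975/ 648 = 4.59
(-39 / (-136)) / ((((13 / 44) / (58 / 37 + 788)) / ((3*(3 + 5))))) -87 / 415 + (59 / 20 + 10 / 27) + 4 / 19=9853490026913 / 535643820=18395.60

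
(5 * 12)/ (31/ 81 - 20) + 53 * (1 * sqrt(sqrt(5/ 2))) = -4860/ 1589 + 53 * 2^(3/ 4) * 5^(1/ 4)/ 2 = 63.59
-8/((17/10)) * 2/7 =-1.34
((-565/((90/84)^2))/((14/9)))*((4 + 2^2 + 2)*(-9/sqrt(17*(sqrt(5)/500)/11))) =342525.86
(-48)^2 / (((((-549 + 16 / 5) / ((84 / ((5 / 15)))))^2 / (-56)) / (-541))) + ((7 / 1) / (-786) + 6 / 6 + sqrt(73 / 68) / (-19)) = 87102662823098939 / 5853688626 - sqrt(1241) / 646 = 14879961.69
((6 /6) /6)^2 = 1 /36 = 0.03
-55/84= -0.65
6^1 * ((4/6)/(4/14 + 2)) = 7/4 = 1.75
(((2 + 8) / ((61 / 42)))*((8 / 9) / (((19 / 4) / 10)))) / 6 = 22400 / 10431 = 2.15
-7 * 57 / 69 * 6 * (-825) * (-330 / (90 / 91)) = -219669450 / 23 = -9550845.65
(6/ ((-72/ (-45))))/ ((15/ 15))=15/ 4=3.75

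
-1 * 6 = -6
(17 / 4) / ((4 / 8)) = 17 / 2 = 8.50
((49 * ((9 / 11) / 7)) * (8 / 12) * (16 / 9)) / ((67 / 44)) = 896 / 201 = 4.46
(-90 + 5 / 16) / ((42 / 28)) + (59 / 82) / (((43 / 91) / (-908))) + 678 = -32342993 / 42312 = -764.39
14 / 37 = 0.38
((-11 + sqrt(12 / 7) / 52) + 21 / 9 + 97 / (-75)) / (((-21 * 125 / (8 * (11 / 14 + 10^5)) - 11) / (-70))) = -19521753384 / 308094295 + 28000220 * sqrt(21) / 801045167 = -63.20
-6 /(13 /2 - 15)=12 /17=0.71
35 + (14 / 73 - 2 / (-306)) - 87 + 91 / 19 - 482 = -112262210 / 212211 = -529.01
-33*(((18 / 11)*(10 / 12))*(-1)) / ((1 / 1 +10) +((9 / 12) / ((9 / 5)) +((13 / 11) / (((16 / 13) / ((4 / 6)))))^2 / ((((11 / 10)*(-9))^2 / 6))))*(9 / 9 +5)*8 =61478144640 / 325656379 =188.78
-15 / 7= -2.14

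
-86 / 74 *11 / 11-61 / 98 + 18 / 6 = 4407 / 3626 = 1.22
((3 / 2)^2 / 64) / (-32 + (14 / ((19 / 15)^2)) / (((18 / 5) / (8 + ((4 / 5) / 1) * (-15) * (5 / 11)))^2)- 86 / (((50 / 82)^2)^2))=-1382094140625 / 25543836133256704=-0.00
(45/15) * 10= 30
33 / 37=0.89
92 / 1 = 92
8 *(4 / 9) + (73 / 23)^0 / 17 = 553 / 153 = 3.61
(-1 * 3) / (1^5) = -3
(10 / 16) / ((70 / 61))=61 / 112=0.54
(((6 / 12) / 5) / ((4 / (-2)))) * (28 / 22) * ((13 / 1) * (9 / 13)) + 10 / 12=43 / 165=0.26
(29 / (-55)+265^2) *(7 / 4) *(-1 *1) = -13518211 / 110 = -122892.83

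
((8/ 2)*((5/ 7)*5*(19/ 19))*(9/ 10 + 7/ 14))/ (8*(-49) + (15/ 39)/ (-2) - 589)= -520/ 25511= -0.02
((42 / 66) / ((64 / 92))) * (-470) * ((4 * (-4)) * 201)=15209670 / 11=1382697.27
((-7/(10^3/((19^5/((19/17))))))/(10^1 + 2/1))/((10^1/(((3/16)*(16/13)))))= -15508199/520000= -29.82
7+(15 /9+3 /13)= 347 /39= 8.90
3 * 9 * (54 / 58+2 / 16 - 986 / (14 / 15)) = -46275975 / 1624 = -28495.06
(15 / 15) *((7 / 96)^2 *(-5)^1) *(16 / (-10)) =49 / 1152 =0.04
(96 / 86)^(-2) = 1849 / 2304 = 0.80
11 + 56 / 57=11.98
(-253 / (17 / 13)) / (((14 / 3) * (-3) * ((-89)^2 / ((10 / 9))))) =16445 / 8483391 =0.00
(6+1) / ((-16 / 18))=-63 / 8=-7.88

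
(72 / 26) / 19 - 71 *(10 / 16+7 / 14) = -157545 / 1976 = -79.73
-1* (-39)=39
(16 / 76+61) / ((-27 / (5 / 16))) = -5815 / 8208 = -0.71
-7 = -7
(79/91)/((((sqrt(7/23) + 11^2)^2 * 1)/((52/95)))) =61187475/1885127597696 - 219857 * sqrt(161)/9425637988480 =0.00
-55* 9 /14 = -495 /14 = -35.36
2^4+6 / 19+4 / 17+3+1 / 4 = 25583 / 1292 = 19.80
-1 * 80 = -80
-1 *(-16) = 16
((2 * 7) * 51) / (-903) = -34 / 43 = -0.79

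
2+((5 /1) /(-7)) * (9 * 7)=-43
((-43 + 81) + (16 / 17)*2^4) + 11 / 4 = 3795 / 68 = 55.81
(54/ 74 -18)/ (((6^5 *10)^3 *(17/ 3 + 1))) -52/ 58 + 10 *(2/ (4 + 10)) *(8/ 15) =-352232405729294413/ 2615969940111360000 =-0.13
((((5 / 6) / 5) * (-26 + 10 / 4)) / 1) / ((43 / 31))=-1457 / 516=-2.82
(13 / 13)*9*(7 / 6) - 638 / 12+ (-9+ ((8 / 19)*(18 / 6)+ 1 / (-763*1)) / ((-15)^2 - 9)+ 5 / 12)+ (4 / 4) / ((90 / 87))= -787182617 / 15656760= -50.28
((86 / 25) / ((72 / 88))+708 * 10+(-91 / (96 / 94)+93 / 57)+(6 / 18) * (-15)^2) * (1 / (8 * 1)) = 483706459 / 547200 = 883.97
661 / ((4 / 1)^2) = 41.31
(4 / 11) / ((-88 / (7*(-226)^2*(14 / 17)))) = -2502724 / 2057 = -1216.69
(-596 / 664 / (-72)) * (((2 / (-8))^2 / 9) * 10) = 745 / 860544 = 0.00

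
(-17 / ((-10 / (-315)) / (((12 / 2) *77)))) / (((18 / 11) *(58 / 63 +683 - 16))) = -19049877 / 84158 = -226.36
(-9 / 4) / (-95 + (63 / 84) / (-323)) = 2907 / 122743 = 0.02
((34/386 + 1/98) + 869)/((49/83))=1364364375/926786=1472.15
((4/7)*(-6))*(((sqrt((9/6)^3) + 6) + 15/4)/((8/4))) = -117/7- 9*sqrt(6)/7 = -19.86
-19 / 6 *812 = -7714 / 3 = -2571.33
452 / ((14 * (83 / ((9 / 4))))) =1017 / 1162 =0.88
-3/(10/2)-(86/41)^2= -5.00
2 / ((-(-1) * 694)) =1 / 347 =0.00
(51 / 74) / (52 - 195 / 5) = 51 / 962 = 0.05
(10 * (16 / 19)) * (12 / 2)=50.53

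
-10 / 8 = -5 / 4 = -1.25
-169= -169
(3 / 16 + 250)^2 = 16024009 / 256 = 62593.79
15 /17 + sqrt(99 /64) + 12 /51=19 /17 + 3 *sqrt(11) /8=2.36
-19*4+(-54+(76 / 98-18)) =-7214 / 49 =-147.22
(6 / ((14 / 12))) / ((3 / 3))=36 / 7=5.14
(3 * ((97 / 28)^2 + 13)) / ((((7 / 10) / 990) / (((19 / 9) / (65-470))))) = -552.94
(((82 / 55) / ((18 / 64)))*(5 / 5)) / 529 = 2624 / 261855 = 0.01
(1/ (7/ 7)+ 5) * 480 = 2880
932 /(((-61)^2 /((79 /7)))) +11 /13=1243681 /338611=3.67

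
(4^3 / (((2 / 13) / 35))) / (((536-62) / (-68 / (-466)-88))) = -149021600 / 55221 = -2698.64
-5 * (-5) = 25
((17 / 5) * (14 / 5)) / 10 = 119 / 125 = 0.95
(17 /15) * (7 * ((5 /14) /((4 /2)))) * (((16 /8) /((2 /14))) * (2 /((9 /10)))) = 1190 /27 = 44.07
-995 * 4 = -3980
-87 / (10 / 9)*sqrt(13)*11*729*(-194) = 439192971.73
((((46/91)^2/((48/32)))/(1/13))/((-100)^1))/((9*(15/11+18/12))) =-23276/27088425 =-0.00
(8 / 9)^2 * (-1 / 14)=-32 / 567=-0.06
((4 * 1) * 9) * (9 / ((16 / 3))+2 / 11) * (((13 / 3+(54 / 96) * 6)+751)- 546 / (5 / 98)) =-669111.41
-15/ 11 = -1.36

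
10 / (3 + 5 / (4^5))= 10240 / 3077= 3.33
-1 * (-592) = 592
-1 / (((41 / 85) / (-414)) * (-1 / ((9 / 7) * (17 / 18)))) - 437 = -424534 / 287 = -1479.21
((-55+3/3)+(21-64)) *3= -291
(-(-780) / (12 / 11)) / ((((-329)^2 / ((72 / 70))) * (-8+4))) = -1287 / 757687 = -0.00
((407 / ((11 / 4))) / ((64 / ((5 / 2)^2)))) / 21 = 925 / 1344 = 0.69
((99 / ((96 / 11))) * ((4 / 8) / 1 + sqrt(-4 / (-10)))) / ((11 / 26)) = 429 / 32 + 429 * sqrt(10) / 80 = 30.36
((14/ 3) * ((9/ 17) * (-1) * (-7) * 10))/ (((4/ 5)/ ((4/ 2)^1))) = 7350/ 17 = 432.35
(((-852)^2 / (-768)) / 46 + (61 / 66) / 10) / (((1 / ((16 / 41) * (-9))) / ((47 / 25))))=350254011 / 2593250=135.06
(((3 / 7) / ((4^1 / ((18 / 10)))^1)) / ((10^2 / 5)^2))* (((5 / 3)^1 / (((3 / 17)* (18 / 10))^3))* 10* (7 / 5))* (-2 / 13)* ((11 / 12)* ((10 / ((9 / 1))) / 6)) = -1351075 / 147386304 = -0.01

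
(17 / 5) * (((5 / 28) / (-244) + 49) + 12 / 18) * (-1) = -17305201 / 102480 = -168.86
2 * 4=8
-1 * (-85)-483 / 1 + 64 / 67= -26602 / 67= -397.04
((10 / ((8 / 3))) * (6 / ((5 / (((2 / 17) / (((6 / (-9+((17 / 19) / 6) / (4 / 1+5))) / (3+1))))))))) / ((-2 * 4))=9217 / 23256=0.40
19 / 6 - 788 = -4709 / 6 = -784.83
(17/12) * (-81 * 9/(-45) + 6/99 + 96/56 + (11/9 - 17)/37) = 38246617/1538460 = 24.86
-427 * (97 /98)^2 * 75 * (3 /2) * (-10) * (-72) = -11622467250 /343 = -33884744.17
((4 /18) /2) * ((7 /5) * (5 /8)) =7 /72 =0.10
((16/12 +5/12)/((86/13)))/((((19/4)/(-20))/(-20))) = 18200/817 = 22.28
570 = 570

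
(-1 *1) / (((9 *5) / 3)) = -1 / 15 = -0.07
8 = 8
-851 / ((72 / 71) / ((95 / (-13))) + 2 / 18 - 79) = 51659955 / 4797374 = 10.77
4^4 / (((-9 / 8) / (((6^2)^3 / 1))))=-10616832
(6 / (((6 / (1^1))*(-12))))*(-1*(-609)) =-203 / 4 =-50.75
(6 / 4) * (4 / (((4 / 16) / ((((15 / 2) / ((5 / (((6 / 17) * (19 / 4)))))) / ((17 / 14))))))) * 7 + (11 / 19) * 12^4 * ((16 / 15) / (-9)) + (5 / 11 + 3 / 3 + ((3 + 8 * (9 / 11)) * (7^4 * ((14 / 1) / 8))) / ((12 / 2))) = 13556769419 / 2416040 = 5611.15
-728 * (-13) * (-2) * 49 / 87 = -927472 / 87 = -10660.60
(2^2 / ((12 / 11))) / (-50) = -11 / 150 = -0.07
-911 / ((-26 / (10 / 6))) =4555 / 78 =58.40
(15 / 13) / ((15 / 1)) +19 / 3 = 250 / 39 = 6.41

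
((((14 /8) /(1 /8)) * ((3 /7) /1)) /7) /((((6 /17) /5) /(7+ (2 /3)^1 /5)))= 1819 /21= 86.62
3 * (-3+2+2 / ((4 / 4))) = 3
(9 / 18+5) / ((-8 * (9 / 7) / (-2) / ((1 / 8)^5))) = 77 / 2359296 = 0.00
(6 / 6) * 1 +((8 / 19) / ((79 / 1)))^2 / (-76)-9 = -342456168 / 42807019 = -8.00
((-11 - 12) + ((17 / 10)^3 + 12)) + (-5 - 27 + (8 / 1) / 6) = -110261 / 3000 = -36.75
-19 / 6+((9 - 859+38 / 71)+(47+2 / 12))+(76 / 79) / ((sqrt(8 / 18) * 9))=-13550858 / 16827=-805.30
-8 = -8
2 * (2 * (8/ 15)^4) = 16384/ 50625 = 0.32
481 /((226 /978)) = 235209 /113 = 2081.50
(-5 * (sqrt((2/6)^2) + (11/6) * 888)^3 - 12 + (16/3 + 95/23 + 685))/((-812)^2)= -13405762800565/409452624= -32740.69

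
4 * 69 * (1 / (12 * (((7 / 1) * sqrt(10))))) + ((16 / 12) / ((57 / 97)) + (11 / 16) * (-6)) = -0.82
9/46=0.20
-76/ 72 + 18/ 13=77/ 234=0.33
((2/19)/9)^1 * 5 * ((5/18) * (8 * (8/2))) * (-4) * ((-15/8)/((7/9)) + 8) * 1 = -11.62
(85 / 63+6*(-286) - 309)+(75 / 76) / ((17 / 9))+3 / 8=-329288063 / 162792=-2022.75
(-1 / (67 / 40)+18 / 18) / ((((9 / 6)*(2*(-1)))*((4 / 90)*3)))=-135 / 134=-1.01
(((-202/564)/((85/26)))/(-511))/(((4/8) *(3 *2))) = 0.00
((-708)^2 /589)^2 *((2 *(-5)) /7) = -2512655976960 /2428447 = -1034676.06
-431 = -431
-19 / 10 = -1.90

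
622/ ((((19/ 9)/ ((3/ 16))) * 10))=8397/ 1520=5.52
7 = 7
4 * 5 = 20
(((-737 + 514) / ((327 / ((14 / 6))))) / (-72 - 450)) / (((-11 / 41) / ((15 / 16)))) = -0.01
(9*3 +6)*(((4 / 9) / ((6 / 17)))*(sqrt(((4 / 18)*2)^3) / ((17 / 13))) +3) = 26345 / 243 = 108.42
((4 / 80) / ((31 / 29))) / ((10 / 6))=87 / 3100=0.03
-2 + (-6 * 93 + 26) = -534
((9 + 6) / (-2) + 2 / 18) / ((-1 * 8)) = 133 / 144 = 0.92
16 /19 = 0.84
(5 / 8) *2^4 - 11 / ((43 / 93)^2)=-76649 / 1849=-41.45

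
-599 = -599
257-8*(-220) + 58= 2075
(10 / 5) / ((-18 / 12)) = -4 / 3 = -1.33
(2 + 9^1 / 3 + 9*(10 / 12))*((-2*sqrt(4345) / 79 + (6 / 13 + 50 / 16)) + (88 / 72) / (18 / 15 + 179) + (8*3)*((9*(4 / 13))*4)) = 3347.13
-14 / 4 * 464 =-1624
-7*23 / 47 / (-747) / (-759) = -7 / 1158597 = -0.00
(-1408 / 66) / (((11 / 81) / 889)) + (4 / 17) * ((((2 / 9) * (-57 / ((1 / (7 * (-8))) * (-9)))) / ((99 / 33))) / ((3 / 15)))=-2115804544 / 15147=-139684.73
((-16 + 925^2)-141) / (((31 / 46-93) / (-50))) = 463286.18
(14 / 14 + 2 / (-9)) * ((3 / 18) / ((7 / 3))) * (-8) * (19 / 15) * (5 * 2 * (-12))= 608 / 9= 67.56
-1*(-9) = 9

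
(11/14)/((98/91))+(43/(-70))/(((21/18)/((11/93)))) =20273/30380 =0.67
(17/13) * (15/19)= 255/247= 1.03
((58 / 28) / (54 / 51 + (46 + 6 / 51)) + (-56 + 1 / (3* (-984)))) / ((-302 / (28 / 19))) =463669757 / 1698092244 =0.27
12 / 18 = 0.67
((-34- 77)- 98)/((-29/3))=627/29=21.62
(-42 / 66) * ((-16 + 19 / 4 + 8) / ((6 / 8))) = 91 / 33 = 2.76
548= 548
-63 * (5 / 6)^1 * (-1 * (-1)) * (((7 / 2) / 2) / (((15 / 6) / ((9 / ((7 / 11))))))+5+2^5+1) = -10059 / 4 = -2514.75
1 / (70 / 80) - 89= -615 / 7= -87.86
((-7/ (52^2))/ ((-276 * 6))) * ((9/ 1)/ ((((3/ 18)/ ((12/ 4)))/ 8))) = 63/ 31096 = 0.00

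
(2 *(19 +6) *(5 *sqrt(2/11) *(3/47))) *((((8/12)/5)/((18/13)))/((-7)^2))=650 *sqrt(22)/227997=0.01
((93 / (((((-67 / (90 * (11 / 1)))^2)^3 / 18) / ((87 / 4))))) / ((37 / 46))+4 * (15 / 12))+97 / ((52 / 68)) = 20498735262506883961393642 / 43510481823289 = 471121771203.53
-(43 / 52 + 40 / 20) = -147 / 52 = -2.83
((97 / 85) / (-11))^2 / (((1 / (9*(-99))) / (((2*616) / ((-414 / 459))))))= 128037672 / 9775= 13098.48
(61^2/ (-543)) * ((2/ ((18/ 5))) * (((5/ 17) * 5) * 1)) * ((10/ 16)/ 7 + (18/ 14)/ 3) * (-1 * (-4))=-13488625/ 1163106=-11.60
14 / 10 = 7 / 5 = 1.40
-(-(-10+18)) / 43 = 8 / 43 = 0.19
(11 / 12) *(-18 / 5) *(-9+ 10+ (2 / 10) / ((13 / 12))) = -2541 / 650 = -3.91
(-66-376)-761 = -1203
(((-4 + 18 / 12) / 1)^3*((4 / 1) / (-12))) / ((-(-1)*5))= 25 / 24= 1.04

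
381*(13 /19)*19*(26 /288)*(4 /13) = 1651 /12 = 137.58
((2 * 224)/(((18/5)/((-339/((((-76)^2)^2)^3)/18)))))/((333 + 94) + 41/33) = -43505/295181586715049339406778368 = -0.00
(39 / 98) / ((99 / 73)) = 949 / 3234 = 0.29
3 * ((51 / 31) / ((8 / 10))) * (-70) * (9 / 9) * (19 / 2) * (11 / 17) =-329175 / 124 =-2654.64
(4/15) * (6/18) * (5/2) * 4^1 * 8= 64/9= 7.11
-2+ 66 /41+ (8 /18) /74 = -5246 /13653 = -0.38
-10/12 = -5/6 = -0.83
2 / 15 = 0.13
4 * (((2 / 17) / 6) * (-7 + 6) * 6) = -8 / 17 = -0.47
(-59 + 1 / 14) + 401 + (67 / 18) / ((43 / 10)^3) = 3427300207 / 10017882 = 342.12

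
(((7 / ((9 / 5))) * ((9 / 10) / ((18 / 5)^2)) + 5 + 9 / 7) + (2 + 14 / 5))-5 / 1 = 144149 / 22680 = 6.36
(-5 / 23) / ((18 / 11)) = -0.13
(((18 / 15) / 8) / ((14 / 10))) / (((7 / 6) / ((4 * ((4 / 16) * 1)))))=9 / 98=0.09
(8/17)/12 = 2/51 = 0.04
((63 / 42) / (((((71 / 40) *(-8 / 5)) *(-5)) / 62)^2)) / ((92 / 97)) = 6991275 / 231886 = 30.15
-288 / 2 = -144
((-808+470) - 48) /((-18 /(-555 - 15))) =-36670 /3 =-12223.33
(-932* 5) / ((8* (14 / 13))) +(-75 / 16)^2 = -929905 / 1792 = -518.92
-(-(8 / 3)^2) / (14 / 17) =544 / 63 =8.63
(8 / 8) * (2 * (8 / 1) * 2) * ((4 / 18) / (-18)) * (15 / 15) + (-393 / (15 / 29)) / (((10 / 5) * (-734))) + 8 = 4829159 / 594540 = 8.12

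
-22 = -22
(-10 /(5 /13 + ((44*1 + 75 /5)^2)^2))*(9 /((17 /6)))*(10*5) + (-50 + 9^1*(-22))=-110688115628 /446322811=-248.00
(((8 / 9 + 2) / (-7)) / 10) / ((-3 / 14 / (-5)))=-26 / 27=-0.96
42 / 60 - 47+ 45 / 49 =-22237 / 490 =-45.38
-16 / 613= -0.03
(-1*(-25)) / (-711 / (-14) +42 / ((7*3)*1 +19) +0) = 3500 / 7257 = 0.48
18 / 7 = 2.57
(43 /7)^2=37.73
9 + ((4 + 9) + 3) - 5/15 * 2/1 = 73/3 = 24.33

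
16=16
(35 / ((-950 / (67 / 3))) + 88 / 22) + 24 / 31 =3.95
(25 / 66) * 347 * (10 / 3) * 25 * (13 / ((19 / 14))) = 197356250 / 1881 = 104920.92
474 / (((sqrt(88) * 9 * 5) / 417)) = 10981 * sqrt(22) / 110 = 468.23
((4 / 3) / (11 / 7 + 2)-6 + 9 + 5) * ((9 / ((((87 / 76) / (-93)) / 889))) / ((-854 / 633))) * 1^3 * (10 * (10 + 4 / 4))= 3925150385904 / 8845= 443770535.43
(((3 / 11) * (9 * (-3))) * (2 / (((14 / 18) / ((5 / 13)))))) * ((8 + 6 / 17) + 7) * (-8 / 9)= 1691280 / 17017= 99.39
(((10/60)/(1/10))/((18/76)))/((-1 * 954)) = -95/12879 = -0.01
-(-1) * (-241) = -241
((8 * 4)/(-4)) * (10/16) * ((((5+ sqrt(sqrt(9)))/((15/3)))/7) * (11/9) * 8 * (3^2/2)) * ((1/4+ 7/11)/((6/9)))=-585/14-117 * sqrt(3)/14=-56.26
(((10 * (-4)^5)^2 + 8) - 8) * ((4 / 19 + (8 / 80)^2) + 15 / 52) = 13182697472 / 247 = 53371244.83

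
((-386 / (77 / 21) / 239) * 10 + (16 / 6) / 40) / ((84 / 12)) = -171071 / 276045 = -0.62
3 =3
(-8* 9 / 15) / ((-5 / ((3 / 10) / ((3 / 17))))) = 204 / 125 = 1.63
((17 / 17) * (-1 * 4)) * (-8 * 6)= 192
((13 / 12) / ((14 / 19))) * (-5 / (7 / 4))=-1235 / 294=-4.20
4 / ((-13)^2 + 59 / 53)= 53 / 2254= 0.02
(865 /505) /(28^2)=173 /79184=0.00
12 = 12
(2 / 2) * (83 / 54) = 83 / 54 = 1.54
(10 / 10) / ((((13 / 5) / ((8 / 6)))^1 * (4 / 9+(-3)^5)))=-60 / 28379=-0.00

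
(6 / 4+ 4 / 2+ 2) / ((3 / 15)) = 55 / 2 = 27.50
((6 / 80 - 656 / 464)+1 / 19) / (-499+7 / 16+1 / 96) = 30924 / 11987005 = 0.00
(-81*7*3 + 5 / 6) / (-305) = 10201 / 1830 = 5.57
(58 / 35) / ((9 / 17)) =986 / 315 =3.13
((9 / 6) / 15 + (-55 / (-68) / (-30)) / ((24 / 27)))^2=143641 / 29593600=0.00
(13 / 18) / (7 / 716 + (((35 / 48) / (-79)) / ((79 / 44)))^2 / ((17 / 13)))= 12326610034232 / 167207066579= 73.72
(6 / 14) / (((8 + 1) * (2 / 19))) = 19 / 42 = 0.45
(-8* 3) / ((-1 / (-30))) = -720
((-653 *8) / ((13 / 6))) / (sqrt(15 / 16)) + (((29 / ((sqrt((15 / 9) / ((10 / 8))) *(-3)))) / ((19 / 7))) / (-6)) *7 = -2486.55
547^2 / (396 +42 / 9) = 897627 / 1202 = 746.78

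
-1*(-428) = 428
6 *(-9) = -54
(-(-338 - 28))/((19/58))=1117.26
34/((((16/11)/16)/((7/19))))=2618/19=137.79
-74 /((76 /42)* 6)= -259 /38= -6.82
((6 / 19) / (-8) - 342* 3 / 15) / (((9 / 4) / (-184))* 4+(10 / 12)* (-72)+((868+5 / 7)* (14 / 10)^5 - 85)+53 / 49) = -36637361250 / 2424051512849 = -0.02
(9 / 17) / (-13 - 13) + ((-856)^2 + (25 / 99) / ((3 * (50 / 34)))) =96189190505 / 131274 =732736.04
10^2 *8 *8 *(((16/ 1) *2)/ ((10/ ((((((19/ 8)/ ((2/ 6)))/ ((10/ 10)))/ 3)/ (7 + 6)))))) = 48640/ 13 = 3741.54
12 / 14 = 6 / 7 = 0.86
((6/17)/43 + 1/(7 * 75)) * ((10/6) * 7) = 3881/32895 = 0.12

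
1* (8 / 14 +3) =25 / 7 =3.57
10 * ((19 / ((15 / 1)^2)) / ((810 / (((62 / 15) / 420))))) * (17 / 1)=10013 / 57408750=0.00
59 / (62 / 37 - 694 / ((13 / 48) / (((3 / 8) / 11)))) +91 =40941589 / 453338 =90.31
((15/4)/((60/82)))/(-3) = -41/24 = -1.71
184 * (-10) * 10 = -18400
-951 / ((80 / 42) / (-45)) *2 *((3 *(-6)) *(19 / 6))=-10245123 / 4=-2561280.75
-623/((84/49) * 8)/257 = -0.18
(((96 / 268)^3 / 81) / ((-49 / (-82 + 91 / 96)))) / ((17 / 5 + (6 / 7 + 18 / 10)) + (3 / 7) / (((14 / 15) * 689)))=857777440 / 5536022130459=0.00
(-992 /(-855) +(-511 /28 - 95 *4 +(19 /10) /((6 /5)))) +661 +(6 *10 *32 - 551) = 1397492 /855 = 1634.49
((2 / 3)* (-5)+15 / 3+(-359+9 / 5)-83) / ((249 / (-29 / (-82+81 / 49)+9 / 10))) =-163275827 / 73523475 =-2.22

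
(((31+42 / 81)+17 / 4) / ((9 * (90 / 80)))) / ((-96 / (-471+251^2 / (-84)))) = 396208595 / 8817984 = 44.93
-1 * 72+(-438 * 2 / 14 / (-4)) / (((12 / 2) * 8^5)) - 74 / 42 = -203030309 / 2752512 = -73.76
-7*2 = -14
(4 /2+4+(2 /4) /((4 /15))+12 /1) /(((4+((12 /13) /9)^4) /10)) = 49.69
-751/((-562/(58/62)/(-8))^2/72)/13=-0.74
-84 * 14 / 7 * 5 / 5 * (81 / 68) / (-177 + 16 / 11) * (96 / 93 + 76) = 89363736 / 1017637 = 87.81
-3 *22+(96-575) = -545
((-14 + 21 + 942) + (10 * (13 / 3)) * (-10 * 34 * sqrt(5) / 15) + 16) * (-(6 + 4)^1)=-9650 + 88400 * sqrt(5) / 9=12313.16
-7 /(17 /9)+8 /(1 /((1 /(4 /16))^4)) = 34753 /17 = 2044.29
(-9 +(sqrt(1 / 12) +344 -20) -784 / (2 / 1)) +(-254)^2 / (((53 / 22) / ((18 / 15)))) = sqrt(3) / 6 +8495707 / 265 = 32059.56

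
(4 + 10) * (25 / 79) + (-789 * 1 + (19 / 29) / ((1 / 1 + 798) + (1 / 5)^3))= -179521828699 / 228815916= -784.57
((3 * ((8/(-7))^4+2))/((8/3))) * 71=296.01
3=3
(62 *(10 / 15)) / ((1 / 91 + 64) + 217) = 2821 / 19179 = 0.15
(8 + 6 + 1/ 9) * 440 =6208.89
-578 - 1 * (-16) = -562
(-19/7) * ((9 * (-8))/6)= 228/7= 32.57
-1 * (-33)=33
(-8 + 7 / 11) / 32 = -81 / 352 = -0.23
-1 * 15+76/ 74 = -517/ 37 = -13.97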